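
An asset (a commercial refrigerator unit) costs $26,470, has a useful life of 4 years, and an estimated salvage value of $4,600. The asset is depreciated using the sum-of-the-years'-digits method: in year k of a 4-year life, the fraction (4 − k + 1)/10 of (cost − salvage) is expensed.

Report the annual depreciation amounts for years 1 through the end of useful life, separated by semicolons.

Depreciable base = $26,470 − $4,600 = $21,870.
Sum of the years' digits = 4+3+2+1 = 10.
Year 1: $21,870 × 4/10 = $8,748. Book value $17,722.
Year 2: $21,870 × 3/10 = $6,561. Book value $11,161.
Year 3: $21,870 × 2/10 = $4,374. Book value $6,787.
Year 4: $21,870 × 1/10 = $2,187. Book value $4,600.

$8,748; $6,561; $4,374; $2,187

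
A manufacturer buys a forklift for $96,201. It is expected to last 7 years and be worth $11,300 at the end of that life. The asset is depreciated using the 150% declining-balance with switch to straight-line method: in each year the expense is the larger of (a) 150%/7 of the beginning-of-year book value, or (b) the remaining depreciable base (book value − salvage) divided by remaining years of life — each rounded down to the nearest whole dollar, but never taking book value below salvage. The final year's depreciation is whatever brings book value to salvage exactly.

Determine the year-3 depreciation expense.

$12,726

Depreciable base = $96,201 − $11,300 = $84,901.
Year 1: DB = ⌊$96,201 × 150%/7⌋ = $20,614; SL = ⌊$84,901/7⌋ = $12,128 → take DB $20,614. Book value $75,587.
Year 2: DB = ⌊$75,587 × 150%/7⌋ = $16,197; SL = ⌊$64,287/6⌋ = $10,714 → take DB $16,197. Book value $59,390.
Year 3: DB = ⌊$59,390 × 150%/7⌋ = $12,726; SL = ⌊$48,090/5⌋ = $9,618 → take DB $12,726. Book value $46,664.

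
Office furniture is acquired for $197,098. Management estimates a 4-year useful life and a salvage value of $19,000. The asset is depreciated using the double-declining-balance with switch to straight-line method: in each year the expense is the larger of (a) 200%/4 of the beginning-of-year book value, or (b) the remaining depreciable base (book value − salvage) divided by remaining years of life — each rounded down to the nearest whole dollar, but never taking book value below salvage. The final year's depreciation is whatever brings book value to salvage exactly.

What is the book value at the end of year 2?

$49,275

Depreciable base = $197,098 − $19,000 = $178,098.
Year 1: DB = ⌊$197,098 × 200%/4⌋ = $98,549; SL = ⌊$178,098/4⌋ = $44,524 → take DB $98,549. Book value $98,549.
Year 2: DB = ⌊$98,549 × 200%/4⌋ = $49,274; SL = ⌊$79,549/3⌋ = $26,516 → take DB $49,274. Book value $49,275.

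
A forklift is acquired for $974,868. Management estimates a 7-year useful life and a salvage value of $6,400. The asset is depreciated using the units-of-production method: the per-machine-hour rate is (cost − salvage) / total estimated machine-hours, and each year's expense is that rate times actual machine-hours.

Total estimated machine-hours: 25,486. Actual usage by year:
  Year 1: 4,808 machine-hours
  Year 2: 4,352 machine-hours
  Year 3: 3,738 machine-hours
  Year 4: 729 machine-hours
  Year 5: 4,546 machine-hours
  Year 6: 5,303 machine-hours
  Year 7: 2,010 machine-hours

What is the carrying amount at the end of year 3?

$484,744

Depreciable base = $974,868 − $6,400 = $968,468.
Rate = $968,468 / 25,486 machine-hours = $38 per machine-hour.
Year 1: 4,808 × $38 = $182,704. Book value $792,164.
Year 2: 4,352 × $38 = $165,376. Book value $626,788.
Year 3: 3,738 × $38 = $142,044. Book value $484,744.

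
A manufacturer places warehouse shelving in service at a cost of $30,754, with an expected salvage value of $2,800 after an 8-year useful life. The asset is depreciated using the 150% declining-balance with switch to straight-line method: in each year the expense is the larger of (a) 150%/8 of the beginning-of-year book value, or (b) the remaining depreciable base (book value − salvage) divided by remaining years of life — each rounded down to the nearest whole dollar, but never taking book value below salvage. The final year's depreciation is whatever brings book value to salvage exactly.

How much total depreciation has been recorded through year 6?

Depreciable base = $30,754 − $2,800 = $27,954.
Year 1: DB = ⌊$30,754 × 150%/8⌋ = $5,766; SL = ⌊$27,954/8⌋ = $3,494 → take DB $5,766. Book value $24,988.
Year 2: DB = ⌊$24,988 × 150%/8⌋ = $4,685; SL = ⌊$22,188/7⌋ = $3,169 → take DB $4,685. Book value $20,303.
Year 3: DB = ⌊$20,303 × 150%/8⌋ = $3,806; SL = ⌊$17,503/6⌋ = $2,917 → take DB $3,806. Book value $16,497.
Year 4: DB = ⌊$16,497 × 150%/8⌋ = $3,093; SL = ⌊$13,697/5⌋ = $2,739 → take DB $3,093. Book value $13,404.
Year 5: DB = ⌊$13,404 × 150%/8⌋ = $2,513; SL = ⌊$10,604/4⌋ = $2,651 → take SL $2,651. Book value $10,753.
Year 6: DB = ⌊$10,753 × 150%/8⌋ = $2,016; SL = ⌊$7,953/3⌋ = $2,651 → take SL $2,651. Book value $8,102.
Accumulated through year 6 = $30,754 − $8,102 = $22,652.

$22,652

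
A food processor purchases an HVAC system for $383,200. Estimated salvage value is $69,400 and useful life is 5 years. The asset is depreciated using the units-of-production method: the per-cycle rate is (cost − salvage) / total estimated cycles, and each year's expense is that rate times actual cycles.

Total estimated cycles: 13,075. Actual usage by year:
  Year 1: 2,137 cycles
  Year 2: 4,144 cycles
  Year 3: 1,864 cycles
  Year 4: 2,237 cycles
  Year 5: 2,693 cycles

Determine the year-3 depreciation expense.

Depreciable base = $383,200 − $69,400 = $313,800.
Rate = $313,800 / 13,075 cycles = $24 per cycle.
Year 1: 2,137 × $24 = $51,288. Book value $331,912.
Year 2: 4,144 × $24 = $99,456. Book value $232,456.
Year 3: 1,864 × $24 = $44,736. Book value $187,720.

$44,736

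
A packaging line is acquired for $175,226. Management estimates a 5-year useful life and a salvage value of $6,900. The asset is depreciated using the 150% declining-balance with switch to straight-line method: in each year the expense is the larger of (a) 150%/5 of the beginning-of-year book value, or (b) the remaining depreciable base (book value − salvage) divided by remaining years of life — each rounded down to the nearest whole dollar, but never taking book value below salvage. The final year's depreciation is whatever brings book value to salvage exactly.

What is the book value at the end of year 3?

Depreciable base = $175,226 − $6,900 = $168,326.
Year 1: DB = ⌊$175,226 × 150%/5⌋ = $52,567; SL = ⌊$168,326/5⌋ = $33,665 → take DB $52,567. Book value $122,659.
Year 2: DB = ⌊$122,659 × 150%/5⌋ = $36,797; SL = ⌊$115,759/4⌋ = $28,939 → take DB $36,797. Book value $85,862.
Year 3: DB = ⌊$85,862 × 150%/5⌋ = $25,758; SL = ⌊$78,962/3⌋ = $26,320 → take SL $26,320. Book value $59,542.

$59,542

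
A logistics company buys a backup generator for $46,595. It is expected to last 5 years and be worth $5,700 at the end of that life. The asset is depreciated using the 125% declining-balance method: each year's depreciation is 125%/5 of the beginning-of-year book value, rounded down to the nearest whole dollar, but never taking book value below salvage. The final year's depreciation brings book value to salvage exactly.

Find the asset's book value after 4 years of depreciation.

$14,745

Depreciable base = $46,595 − $5,700 = $40,895.
Year 1: ⌊$46,595 × 125%/5⌋ = $11,648. Book value $34,947.
Year 2: ⌊$34,947 × 125%/5⌋ = $8,736. Book value $26,211.
Year 3: ⌊$26,211 × 125%/5⌋ = $6,552. Book value $19,659.
Year 4: ⌊$19,659 × 125%/5⌋ = $4,914. Book value $14,745.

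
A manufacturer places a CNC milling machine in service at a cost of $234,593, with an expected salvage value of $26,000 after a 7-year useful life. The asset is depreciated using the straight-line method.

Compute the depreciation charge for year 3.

Depreciable base = $234,593 − $26,000 = $208,593.
Annual expense = $208,593 / 7 = $29,799.

$29,799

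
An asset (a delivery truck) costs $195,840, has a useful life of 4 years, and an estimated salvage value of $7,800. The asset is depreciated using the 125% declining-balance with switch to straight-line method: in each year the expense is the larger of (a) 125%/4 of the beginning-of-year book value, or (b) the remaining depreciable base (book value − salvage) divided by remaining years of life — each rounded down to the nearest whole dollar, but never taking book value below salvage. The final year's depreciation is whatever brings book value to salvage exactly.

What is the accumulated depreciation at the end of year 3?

$145,760

Depreciable base = $195,840 − $7,800 = $188,040.
Year 1: DB = ⌊$195,840 × 125%/4⌋ = $61,200; SL = ⌊$188,040/4⌋ = $47,010 → take DB $61,200. Book value $134,640.
Year 2: DB = ⌊$134,640 × 125%/4⌋ = $42,075; SL = ⌊$126,840/3⌋ = $42,280 → take SL $42,280. Book value $92,360.
Year 3: DB = ⌊$92,360 × 125%/4⌋ = $28,862; SL = ⌊$84,560/2⌋ = $42,280 → take SL $42,280. Book value $50,080.
Accumulated through year 3 = $195,840 − $50,080 = $145,760.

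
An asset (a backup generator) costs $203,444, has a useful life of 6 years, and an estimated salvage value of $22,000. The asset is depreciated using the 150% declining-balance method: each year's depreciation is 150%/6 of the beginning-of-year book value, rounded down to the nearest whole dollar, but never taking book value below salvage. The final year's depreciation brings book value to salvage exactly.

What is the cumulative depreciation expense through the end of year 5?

$155,165

Depreciable base = $203,444 − $22,000 = $181,444.
Year 1: ⌊$203,444 × 150%/6⌋ = $50,861. Book value $152,583.
Year 2: ⌊$152,583 × 150%/6⌋ = $38,145. Book value $114,438.
Year 3: ⌊$114,438 × 150%/6⌋ = $28,609. Book value $85,829.
Year 4: ⌊$85,829 × 150%/6⌋ = $21,457. Book value $64,372.
Year 5: ⌊$64,372 × 150%/6⌋ = $16,093. Book value $48,279.
Accumulated through year 5 = $203,444 − $48,279 = $155,165.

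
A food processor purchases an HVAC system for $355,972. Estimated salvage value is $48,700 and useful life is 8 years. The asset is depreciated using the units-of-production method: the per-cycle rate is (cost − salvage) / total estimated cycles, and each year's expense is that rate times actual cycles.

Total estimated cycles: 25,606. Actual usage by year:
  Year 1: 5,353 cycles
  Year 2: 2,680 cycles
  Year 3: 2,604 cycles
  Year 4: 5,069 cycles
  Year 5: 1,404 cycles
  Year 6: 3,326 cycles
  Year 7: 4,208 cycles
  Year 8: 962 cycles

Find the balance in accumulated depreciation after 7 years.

$295,728

Depreciable base = $355,972 − $48,700 = $307,272.
Rate = $307,272 / 25,606 cycles = $12 per cycle.
Year 1: 5,353 × $12 = $64,236. Book value $291,736.
Year 2: 2,680 × $12 = $32,160. Book value $259,576.
Year 3: 2,604 × $12 = $31,248. Book value $228,328.
Year 4: 5,069 × $12 = $60,828. Book value $167,500.
Year 5: 1,404 × $12 = $16,848. Book value $150,652.
Year 6: 3,326 × $12 = $39,912. Book value $110,740.
Year 7: 4,208 × $12 = $50,496. Book value $60,244.
Accumulated through year 7 = $355,972 − $60,244 = $295,728.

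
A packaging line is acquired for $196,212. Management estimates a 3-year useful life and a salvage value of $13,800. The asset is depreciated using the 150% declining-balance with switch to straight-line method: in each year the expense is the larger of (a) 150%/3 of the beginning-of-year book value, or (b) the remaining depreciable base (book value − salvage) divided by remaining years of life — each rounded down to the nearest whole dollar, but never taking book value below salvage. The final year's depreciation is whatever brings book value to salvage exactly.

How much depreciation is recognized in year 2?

Depreciable base = $196,212 − $13,800 = $182,412.
Year 1: DB = ⌊$196,212 × 150%/3⌋ = $98,106; SL = ⌊$182,412/3⌋ = $60,804 → take DB $98,106. Book value $98,106.
Year 2: DB = ⌊$98,106 × 150%/3⌋ = $49,053; SL = ⌊$84,306/2⌋ = $42,153 → take DB $49,053. Book value $49,053.

$49,053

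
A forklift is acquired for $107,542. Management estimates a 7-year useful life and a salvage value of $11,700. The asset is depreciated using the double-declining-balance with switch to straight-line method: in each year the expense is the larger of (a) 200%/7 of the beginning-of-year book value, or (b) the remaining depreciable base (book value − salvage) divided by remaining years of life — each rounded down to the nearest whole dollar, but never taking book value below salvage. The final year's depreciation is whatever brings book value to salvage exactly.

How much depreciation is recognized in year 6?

$5,713

Depreciable base = $107,542 − $11,700 = $95,842.
Year 1: DB = ⌊$107,542 × 200%/7⌋ = $30,726; SL = ⌊$95,842/7⌋ = $13,691 → take DB $30,726. Book value $76,816.
Year 2: DB = ⌊$76,816 × 200%/7⌋ = $21,947; SL = ⌊$65,116/6⌋ = $10,852 → take DB $21,947. Book value $54,869.
Year 3: DB = ⌊$54,869 × 200%/7⌋ = $15,676; SL = ⌊$43,169/5⌋ = $8,633 → take DB $15,676. Book value $39,193.
Year 4: DB = ⌊$39,193 × 200%/7⌋ = $11,198; SL = ⌊$27,493/4⌋ = $6,873 → take DB $11,198. Book value $27,995.
Year 5: DB = ⌊$27,995 × 200%/7⌋ = $7,998; SL = ⌊$16,295/3⌋ = $5,431 → take DB $7,998. Book value $19,997.
Year 6: DB = ⌊$19,997 × 200%/7⌋ = $5,713; SL = ⌊$8,297/2⌋ = $4,148 → take DB $5,713. Book value $14,284.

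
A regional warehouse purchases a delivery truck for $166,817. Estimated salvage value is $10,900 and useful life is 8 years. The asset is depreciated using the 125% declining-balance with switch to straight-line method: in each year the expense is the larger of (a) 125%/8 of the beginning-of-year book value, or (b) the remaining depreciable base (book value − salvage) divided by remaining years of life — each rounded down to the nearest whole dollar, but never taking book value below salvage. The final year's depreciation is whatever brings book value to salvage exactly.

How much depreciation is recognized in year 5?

Depreciable base = $166,817 − $10,900 = $155,917.
Year 1: DB = ⌊$166,817 × 125%/8⌋ = $26,065; SL = ⌊$155,917/8⌋ = $19,489 → take DB $26,065. Book value $140,752.
Year 2: DB = ⌊$140,752 × 125%/8⌋ = $21,992; SL = ⌊$129,852/7⌋ = $18,550 → take DB $21,992. Book value $118,760.
Year 3: DB = ⌊$118,760 × 125%/8⌋ = $18,556; SL = ⌊$107,860/6⌋ = $17,976 → take DB $18,556. Book value $100,204.
Year 4: DB = ⌊$100,204 × 125%/8⌋ = $15,656; SL = ⌊$89,304/5⌋ = $17,860 → take SL $17,860. Book value $82,344.
Year 5: DB = ⌊$82,344 × 125%/8⌋ = $12,866; SL = ⌊$71,444/4⌋ = $17,861 → take SL $17,861. Book value $64,483.

$17,861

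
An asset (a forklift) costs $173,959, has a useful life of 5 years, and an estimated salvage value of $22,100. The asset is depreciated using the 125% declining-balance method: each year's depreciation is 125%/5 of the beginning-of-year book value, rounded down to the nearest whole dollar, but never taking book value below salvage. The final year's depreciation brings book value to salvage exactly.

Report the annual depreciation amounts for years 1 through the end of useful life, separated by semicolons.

Depreciable base = $173,959 − $22,100 = $151,859.
Year 1: ⌊$173,959 × 125%/5⌋ = $43,489. Book value $130,470.
Year 2: ⌊$130,470 × 125%/5⌋ = $32,617. Book value $97,853.
Year 3: ⌊$97,853 × 125%/5⌋ = $24,463. Book value $73,390.
Year 4: ⌊$73,390 × 125%/5⌋ = $18,347. Book value $55,043.
Year 5 (final): $55,043 − $22,100 = $32,943. Book value $22,100.

$43,489; $32,617; $24,463; $18,347; $32,943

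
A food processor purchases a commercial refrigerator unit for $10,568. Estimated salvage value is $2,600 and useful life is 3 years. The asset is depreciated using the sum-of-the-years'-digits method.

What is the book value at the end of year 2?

Depreciable base = $10,568 − $2,600 = $7,968.
Sum of the years' digits = 3+2+1 = 6.
Year 1: $7,968 × 3/6 = $3,984. Book value $6,584.
Year 2: $7,968 × 2/6 = $2,656. Book value $3,928.

$3,928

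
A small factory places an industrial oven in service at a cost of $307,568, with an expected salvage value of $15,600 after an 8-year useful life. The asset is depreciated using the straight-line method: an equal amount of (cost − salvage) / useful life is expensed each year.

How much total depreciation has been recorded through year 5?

$182,480

Depreciable base = $307,568 − $15,600 = $291,968.
Annual expense = $291,968 / 8 = $36,496.
End of year 1: book value $271,072.
End of year 2: book value $234,576.
End of year 3: book value $198,080.
End of year 4: book value $161,584.
End of year 5: book value $125,088.
Accumulated through year 5 = $307,568 − $125,088 = $182,480.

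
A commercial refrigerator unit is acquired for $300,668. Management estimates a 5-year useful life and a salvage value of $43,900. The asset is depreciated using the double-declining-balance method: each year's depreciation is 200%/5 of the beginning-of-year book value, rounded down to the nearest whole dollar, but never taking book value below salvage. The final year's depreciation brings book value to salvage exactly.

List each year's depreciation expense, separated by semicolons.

Depreciable base = $300,668 − $43,900 = $256,768.
Year 1: ⌊$300,668 × 200%/5⌋ = $120,267. Book value $180,401.
Year 2: ⌊$180,401 × 200%/5⌋ = $72,160. Book value $108,241.
Year 3: ⌊$108,241 × 200%/5⌋ = $43,296. Book value $64,945.
Year 4: ⌊$64,945 × 200%/5⌋ = $25,978, capped at $21,045. Book value $43,900.
Year 5 (final): $43,900 − $43,900 = $0. Book value $43,900.

$120,267; $72,160; $43,296; $21,045; $0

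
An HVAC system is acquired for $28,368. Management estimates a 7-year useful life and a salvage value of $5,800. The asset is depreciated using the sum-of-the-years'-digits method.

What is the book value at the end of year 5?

$8,218

Depreciable base = $28,368 − $5,800 = $22,568.
Sum of the years' digits = 7+6+5+4+3+2+1 = 28.
Year 1: $22,568 × 7/28 = $5,642. Book value $22,726.
Year 2: $22,568 × 6/28 = $4,836. Book value $17,890.
Year 3: $22,568 × 5/28 = $4,030. Book value $13,860.
Year 4: $22,568 × 4/28 = $3,224. Book value $10,636.
Year 5: $22,568 × 3/28 = $2,418. Book value $8,218.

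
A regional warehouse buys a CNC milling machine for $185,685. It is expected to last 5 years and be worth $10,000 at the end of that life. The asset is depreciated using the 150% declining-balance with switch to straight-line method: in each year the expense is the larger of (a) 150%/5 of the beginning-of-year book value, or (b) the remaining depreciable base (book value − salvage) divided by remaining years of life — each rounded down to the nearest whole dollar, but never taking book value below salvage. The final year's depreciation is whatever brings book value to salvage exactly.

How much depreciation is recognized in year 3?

$27,295

Depreciable base = $185,685 − $10,000 = $175,685.
Year 1: DB = ⌊$185,685 × 150%/5⌋ = $55,705; SL = ⌊$175,685/5⌋ = $35,137 → take DB $55,705. Book value $129,980.
Year 2: DB = ⌊$129,980 × 150%/5⌋ = $38,994; SL = ⌊$119,980/4⌋ = $29,995 → take DB $38,994. Book value $90,986.
Year 3: DB = ⌊$90,986 × 150%/5⌋ = $27,295; SL = ⌊$80,986/3⌋ = $26,995 → take DB $27,295. Book value $63,691.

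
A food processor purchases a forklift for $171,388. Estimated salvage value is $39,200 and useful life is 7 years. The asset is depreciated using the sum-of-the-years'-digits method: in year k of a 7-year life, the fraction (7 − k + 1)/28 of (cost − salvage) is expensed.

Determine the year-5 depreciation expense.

Depreciable base = $171,388 − $39,200 = $132,188.
Sum of the years' digits = 7+6+5+4+3+2+1 = 28.
Year 1: $132,188 × 7/28 = $33,047. Book value $138,341.
Year 2: $132,188 × 6/28 = $28,326. Book value $110,015.
Year 3: $132,188 × 5/28 = $23,605. Book value $86,410.
Year 4: $132,188 × 4/28 = $18,884. Book value $67,526.
Year 5: $132,188 × 3/28 = $14,163. Book value $53,363.

$14,163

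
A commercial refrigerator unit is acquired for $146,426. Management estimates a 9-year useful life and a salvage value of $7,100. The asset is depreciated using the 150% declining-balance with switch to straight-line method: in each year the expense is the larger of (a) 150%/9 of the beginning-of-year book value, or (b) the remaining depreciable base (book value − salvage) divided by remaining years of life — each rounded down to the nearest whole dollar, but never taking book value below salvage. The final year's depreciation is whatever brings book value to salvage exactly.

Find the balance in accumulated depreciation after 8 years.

$126,623

Depreciable base = $146,426 − $7,100 = $139,326.
Year 1: DB = ⌊$146,426 × 150%/9⌋ = $24,404; SL = ⌊$139,326/9⌋ = $15,480 → take DB $24,404. Book value $122,022.
Year 2: DB = ⌊$122,022 × 150%/9⌋ = $20,337; SL = ⌊$114,922/8⌋ = $14,365 → take DB $20,337. Book value $101,685.
Year 3: DB = ⌊$101,685 × 150%/9⌋ = $16,947; SL = ⌊$94,585/7⌋ = $13,512 → take DB $16,947. Book value $84,738.
Year 4: DB = ⌊$84,738 × 150%/9⌋ = $14,123; SL = ⌊$77,638/6⌋ = $12,939 → take DB $14,123. Book value $70,615.
Year 5: DB = ⌊$70,615 × 150%/9⌋ = $11,769; SL = ⌊$63,515/5⌋ = $12,703 → take SL $12,703. Book value $57,912.
Year 6: DB = ⌊$57,912 × 150%/9⌋ = $9,652; SL = ⌊$50,812/4⌋ = $12,703 → take SL $12,703. Book value $45,209.
Year 7: DB = ⌊$45,209 × 150%/9⌋ = $7,534; SL = ⌊$38,109/3⌋ = $12,703 → take SL $12,703. Book value $32,506.
Year 8: DB = ⌊$32,506 × 150%/9⌋ = $5,417; SL = ⌊$25,406/2⌋ = $12,703 → take SL $12,703. Book value $19,803.
Accumulated through year 8 = $146,426 − $19,803 = $126,623.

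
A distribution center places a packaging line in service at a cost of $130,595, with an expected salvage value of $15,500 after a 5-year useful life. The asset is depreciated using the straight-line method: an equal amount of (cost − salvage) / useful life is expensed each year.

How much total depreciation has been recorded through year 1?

$23,019

Depreciable base = $130,595 − $15,500 = $115,095.
Annual expense = $115,095 / 5 = $23,019.
End of year 1: book value $107,576.
Accumulated through year 1 = $130,595 − $107,576 = $23,019.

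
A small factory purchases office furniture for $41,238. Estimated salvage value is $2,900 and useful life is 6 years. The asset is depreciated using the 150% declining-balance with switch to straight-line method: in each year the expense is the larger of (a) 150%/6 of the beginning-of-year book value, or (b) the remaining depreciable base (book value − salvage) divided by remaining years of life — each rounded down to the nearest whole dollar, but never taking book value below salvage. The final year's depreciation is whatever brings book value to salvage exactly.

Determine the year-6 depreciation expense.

$4,833

Depreciable base = $41,238 − $2,900 = $38,338.
Year 1: DB = ⌊$41,238 × 150%/6⌋ = $10,309; SL = ⌊$38,338/6⌋ = $6,389 → take DB $10,309. Book value $30,929.
Year 2: DB = ⌊$30,929 × 150%/6⌋ = $7,732; SL = ⌊$28,029/5⌋ = $5,605 → take DB $7,732. Book value $23,197.
Year 3: DB = ⌊$23,197 × 150%/6⌋ = $5,799; SL = ⌊$20,297/4⌋ = $5,074 → take DB $5,799. Book value $17,398.
Year 4: DB = ⌊$17,398 × 150%/6⌋ = $4,349; SL = ⌊$14,498/3⌋ = $4,832 → take SL $4,832. Book value $12,566.
Year 5: DB = ⌊$12,566 × 150%/6⌋ = $3,141; SL = ⌊$9,666/2⌋ = $4,833 → take SL $4,833. Book value $7,733.
Year 6 (final): $7,733 − $2,900 = $4,833. Book value $2,900.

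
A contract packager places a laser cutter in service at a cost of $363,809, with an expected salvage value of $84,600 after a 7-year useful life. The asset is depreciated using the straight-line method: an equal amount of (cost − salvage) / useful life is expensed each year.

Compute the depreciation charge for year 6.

$39,887

Depreciable base = $363,809 − $84,600 = $279,209.
Annual expense = $279,209 / 7 = $39,887.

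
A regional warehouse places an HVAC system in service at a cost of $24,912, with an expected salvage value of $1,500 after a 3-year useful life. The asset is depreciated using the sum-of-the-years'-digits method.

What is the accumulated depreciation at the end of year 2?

$19,510

Depreciable base = $24,912 − $1,500 = $23,412.
Sum of the years' digits = 3+2+1 = 6.
Year 1: $23,412 × 3/6 = $11,706. Book value $13,206.
Year 2: $23,412 × 2/6 = $7,804. Book value $5,402.
Accumulated through year 2 = $24,912 − $5,402 = $19,510.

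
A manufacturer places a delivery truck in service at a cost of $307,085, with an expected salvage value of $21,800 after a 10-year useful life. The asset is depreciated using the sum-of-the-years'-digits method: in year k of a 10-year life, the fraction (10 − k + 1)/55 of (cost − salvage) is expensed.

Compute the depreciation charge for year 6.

$25,935

Depreciable base = $307,085 − $21,800 = $285,285.
Sum of the years' digits = 10+9+8+7+6+5+4+3+2+1 = 55.
Year 1: $285,285 × 10/55 = $51,870. Book value $255,215.
Year 2: $285,285 × 9/55 = $46,683. Book value $208,532.
Year 3: $285,285 × 8/55 = $41,496. Book value $167,036.
Year 4: $285,285 × 7/55 = $36,309. Book value $130,727.
Year 5: $285,285 × 6/55 = $31,122. Book value $99,605.
Year 6: $285,285 × 5/55 = $25,935. Book value $73,670.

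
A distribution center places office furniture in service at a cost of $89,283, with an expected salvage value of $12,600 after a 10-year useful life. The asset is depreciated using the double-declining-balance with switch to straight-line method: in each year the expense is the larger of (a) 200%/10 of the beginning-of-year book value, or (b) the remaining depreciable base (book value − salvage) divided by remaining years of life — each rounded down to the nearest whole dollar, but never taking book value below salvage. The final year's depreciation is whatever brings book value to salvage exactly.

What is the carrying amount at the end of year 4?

$36,572

Depreciable base = $89,283 − $12,600 = $76,683.
Year 1: DB = ⌊$89,283 × 200%/10⌋ = $17,856; SL = ⌊$76,683/10⌋ = $7,668 → take DB $17,856. Book value $71,427.
Year 2: DB = ⌊$71,427 × 200%/10⌋ = $14,285; SL = ⌊$58,827/9⌋ = $6,536 → take DB $14,285. Book value $57,142.
Year 3: DB = ⌊$57,142 × 200%/10⌋ = $11,428; SL = ⌊$44,542/8⌋ = $5,567 → take DB $11,428. Book value $45,714.
Year 4: DB = ⌊$45,714 × 200%/10⌋ = $9,142; SL = ⌊$33,114/7⌋ = $4,730 → take DB $9,142. Book value $36,572.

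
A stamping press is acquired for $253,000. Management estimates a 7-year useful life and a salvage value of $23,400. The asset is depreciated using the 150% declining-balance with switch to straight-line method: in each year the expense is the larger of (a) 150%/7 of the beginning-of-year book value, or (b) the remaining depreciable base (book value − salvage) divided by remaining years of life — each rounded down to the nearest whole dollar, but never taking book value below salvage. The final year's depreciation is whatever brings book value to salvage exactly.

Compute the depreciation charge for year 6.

Depreciable base = $253,000 − $23,400 = $229,600.
Year 1: DB = ⌊$253,000 × 150%/7⌋ = $54,214; SL = ⌊$229,600/7⌋ = $32,800 → take DB $54,214. Book value $198,786.
Year 2: DB = ⌊$198,786 × 150%/7⌋ = $42,597; SL = ⌊$175,386/6⌋ = $29,231 → take DB $42,597. Book value $156,189.
Year 3: DB = ⌊$156,189 × 150%/7⌋ = $33,469; SL = ⌊$132,789/5⌋ = $26,557 → take DB $33,469. Book value $122,720.
Year 4: DB = ⌊$122,720 × 150%/7⌋ = $26,297; SL = ⌊$99,320/4⌋ = $24,830 → take DB $26,297. Book value $96,423.
Year 5: DB = ⌊$96,423 × 150%/7⌋ = $20,662; SL = ⌊$73,023/3⌋ = $24,341 → take SL $24,341. Book value $72,082.
Year 6: DB = ⌊$72,082 × 150%/7⌋ = $15,446; SL = ⌊$48,682/2⌋ = $24,341 → take SL $24,341. Book value $47,741.

$24,341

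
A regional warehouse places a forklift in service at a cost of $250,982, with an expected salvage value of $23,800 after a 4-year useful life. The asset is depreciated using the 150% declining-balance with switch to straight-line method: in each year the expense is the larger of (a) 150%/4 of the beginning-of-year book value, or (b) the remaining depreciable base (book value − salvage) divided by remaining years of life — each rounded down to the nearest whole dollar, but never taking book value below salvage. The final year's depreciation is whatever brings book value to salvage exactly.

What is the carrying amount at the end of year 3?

$60,920

Depreciable base = $250,982 − $23,800 = $227,182.
Year 1: DB = ⌊$250,982 × 150%/4⌋ = $94,118; SL = ⌊$227,182/4⌋ = $56,795 → take DB $94,118. Book value $156,864.
Year 2: DB = ⌊$156,864 × 150%/4⌋ = $58,824; SL = ⌊$133,064/3⌋ = $44,354 → take DB $58,824. Book value $98,040.
Year 3: DB = ⌊$98,040 × 150%/4⌋ = $36,765; SL = ⌊$74,240/2⌋ = $37,120 → take SL $37,120. Book value $60,920.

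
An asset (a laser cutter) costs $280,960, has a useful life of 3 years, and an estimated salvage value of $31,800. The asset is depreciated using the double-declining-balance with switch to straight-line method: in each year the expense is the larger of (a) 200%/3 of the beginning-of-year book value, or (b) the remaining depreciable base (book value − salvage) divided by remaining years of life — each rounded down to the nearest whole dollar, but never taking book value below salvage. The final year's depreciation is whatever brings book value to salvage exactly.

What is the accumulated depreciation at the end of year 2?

$249,160

Depreciable base = $280,960 − $31,800 = $249,160.
Year 1: DB = ⌊$280,960 × 200%/3⌋ = $187,306; SL = ⌊$249,160/3⌋ = $83,053 → take DB $187,306. Book value $93,654.
Year 2: DB = ⌊$93,654 × 200%/3⌋ = $62,436; SL = ⌊$61,854/2⌋ = $30,927 → take DB $62,436, capped at $61,854. Book value $31,800.
Accumulated through year 2 = $280,960 − $31,800 = $249,160.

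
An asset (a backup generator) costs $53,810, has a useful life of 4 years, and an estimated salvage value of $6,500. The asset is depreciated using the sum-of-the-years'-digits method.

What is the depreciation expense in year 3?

$9,462

Depreciable base = $53,810 − $6,500 = $47,310.
Sum of the years' digits = 4+3+2+1 = 10.
Year 1: $47,310 × 4/10 = $18,924. Book value $34,886.
Year 2: $47,310 × 3/10 = $14,193. Book value $20,693.
Year 3: $47,310 × 2/10 = $9,462. Book value $11,231.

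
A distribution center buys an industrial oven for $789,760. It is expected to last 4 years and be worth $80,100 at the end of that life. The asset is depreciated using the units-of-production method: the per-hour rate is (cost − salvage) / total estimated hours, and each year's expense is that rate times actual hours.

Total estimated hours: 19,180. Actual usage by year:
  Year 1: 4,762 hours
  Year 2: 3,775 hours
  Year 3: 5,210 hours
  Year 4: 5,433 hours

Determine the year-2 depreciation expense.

$139,675

Depreciable base = $789,760 − $80,100 = $709,660.
Rate = $709,660 / 19,180 hours = $37 per hour.
Year 1: 4,762 × $37 = $176,194. Book value $613,566.
Year 2: 3,775 × $37 = $139,675. Book value $473,891.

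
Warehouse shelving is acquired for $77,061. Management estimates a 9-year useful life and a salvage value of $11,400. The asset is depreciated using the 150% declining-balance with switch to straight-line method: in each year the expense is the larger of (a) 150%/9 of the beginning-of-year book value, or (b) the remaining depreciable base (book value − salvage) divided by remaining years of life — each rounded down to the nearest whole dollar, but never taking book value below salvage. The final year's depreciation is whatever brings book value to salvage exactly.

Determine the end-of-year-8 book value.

Depreciable base = $77,061 − $11,400 = $65,661.
Year 1: DB = ⌊$77,061 × 150%/9⌋ = $12,843; SL = ⌊$65,661/9⌋ = $7,295 → take DB $12,843. Book value $64,218.
Year 2: DB = ⌊$64,218 × 150%/9⌋ = $10,703; SL = ⌊$52,818/8⌋ = $6,602 → take DB $10,703. Book value $53,515.
Year 3: DB = ⌊$53,515 × 150%/9⌋ = $8,919; SL = ⌊$42,115/7⌋ = $6,016 → take DB $8,919. Book value $44,596.
Year 4: DB = ⌊$44,596 × 150%/9⌋ = $7,432; SL = ⌊$33,196/6⌋ = $5,532 → take DB $7,432. Book value $37,164.
Year 5: DB = ⌊$37,164 × 150%/9⌋ = $6,194; SL = ⌊$25,764/5⌋ = $5,152 → take DB $6,194. Book value $30,970.
Year 6: DB = ⌊$30,970 × 150%/9⌋ = $5,161; SL = ⌊$19,570/4⌋ = $4,892 → take DB $5,161. Book value $25,809.
Year 7: DB = ⌊$25,809 × 150%/9⌋ = $4,301; SL = ⌊$14,409/3⌋ = $4,803 → take SL $4,803. Book value $21,006.
Year 8: DB = ⌊$21,006 × 150%/9⌋ = $3,501; SL = ⌊$9,606/2⌋ = $4,803 → take SL $4,803. Book value $16,203.

$16,203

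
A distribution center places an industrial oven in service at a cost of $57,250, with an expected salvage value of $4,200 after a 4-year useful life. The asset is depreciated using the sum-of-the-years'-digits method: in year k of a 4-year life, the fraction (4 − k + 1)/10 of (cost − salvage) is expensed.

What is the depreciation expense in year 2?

Depreciable base = $57,250 − $4,200 = $53,050.
Sum of the years' digits = 4+3+2+1 = 10.
Year 1: $53,050 × 4/10 = $21,220. Book value $36,030.
Year 2: $53,050 × 3/10 = $15,915. Book value $20,115.

$15,915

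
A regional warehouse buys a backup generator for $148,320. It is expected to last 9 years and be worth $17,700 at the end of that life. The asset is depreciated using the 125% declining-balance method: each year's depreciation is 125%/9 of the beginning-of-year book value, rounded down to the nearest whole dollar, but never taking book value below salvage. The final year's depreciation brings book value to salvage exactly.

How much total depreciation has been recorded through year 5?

Depreciable base = $148,320 − $17,700 = $130,620.
Year 1: ⌊$148,320 × 125%/9⌋ = $20,600. Book value $127,720.
Year 2: ⌊$127,720 × 125%/9⌋ = $17,738. Book value $109,982.
Year 3: ⌊$109,982 × 125%/9⌋ = $15,275. Book value $94,707.
Year 4: ⌊$94,707 × 125%/9⌋ = $13,153. Book value $81,554.
Year 5: ⌊$81,554 × 125%/9⌋ = $11,326. Book value $70,228.
Accumulated through year 5 = $148,320 − $70,228 = $78,092.

$78,092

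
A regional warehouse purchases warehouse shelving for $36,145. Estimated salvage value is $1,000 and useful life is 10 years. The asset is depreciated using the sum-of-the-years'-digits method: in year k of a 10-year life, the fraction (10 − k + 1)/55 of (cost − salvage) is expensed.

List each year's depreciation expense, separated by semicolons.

$6,390; $5,751; $5,112; $4,473; $3,834; $3,195; $2,556; $1,917; $1,278; $639

Depreciable base = $36,145 − $1,000 = $35,145.
Sum of the years' digits = 10+9+8+7+6+5+4+3+2+1 = 55.
Year 1: $35,145 × 10/55 = $6,390. Book value $29,755.
Year 2: $35,145 × 9/55 = $5,751. Book value $24,004.
Year 3: $35,145 × 8/55 = $5,112. Book value $18,892.
Year 4: $35,145 × 7/55 = $4,473. Book value $14,419.
Year 5: $35,145 × 6/55 = $3,834. Book value $10,585.
Year 6: $35,145 × 5/55 = $3,195. Book value $7,390.
Year 7: $35,145 × 4/55 = $2,556. Book value $4,834.
Year 8: $35,145 × 3/55 = $1,917. Book value $2,917.
Year 9: $35,145 × 2/55 = $1,278. Book value $1,639.
Year 10: $35,145 × 1/55 = $639. Book value $1,000.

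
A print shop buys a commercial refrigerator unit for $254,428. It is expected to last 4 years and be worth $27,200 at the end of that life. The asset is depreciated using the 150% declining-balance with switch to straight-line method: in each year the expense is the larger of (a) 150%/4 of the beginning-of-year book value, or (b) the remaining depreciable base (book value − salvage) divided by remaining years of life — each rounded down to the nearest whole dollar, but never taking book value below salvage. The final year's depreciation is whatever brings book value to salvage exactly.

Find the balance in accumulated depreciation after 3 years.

$192,311

Depreciable base = $254,428 − $27,200 = $227,228.
Year 1: DB = ⌊$254,428 × 150%/4⌋ = $95,410; SL = ⌊$227,228/4⌋ = $56,807 → take DB $95,410. Book value $159,018.
Year 2: DB = ⌊$159,018 × 150%/4⌋ = $59,631; SL = ⌊$131,818/3⌋ = $43,939 → take DB $59,631. Book value $99,387.
Year 3: DB = ⌊$99,387 × 150%/4⌋ = $37,270; SL = ⌊$72,187/2⌋ = $36,093 → take DB $37,270. Book value $62,117.
Accumulated through year 3 = $254,428 − $62,117 = $192,311.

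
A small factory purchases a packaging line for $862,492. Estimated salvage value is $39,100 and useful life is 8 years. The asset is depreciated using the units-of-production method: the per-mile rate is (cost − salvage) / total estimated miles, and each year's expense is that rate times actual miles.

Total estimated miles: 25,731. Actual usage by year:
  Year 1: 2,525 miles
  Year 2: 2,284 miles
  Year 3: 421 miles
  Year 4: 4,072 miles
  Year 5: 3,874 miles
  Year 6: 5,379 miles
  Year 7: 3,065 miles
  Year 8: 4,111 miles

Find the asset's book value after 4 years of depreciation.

Depreciable base = $862,492 − $39,100 = $823,392.
Rate = $823,392 / 25,731 miles = $32 per mile.
Year 1: 2,525 × $32 = $80,800. Book value $781,692.
Year 2: 2,284 × $32 = $73,088. Book value $708,604.
Year 3: 421 × $32 = $13,472. Book value $695,132.
Year 4: 4,072 × $32 = $130,304. Book value $564,828.

$564,828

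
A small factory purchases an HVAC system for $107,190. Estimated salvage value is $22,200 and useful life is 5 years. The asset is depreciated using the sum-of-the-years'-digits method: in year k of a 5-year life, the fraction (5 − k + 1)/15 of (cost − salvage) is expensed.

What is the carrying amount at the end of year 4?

$27,866

Depreciable base = $107,190 − $22,200 = $84,990.
Sum of the years' digits = 5+4+3+2+1 = 15.
Year 1: $84,990 × 5/15 = $28,330. Book value $78,860.
Year 2: $84,990 × 4/15 = $22,664. Book value $56,196.
Year 3: $84,990 × 3/15 = $16,998. Book value $39,198.
Year 4: $84,990 × 2/15 = $11,332. Book value $27,866.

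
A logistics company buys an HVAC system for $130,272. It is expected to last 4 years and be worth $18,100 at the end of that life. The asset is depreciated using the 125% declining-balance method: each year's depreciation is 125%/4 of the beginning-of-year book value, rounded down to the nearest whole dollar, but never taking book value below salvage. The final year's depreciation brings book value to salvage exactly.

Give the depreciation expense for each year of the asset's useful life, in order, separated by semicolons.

$40,710; $27,988; $19,241; $24,233

Depreciable base = $130,272 − $18,100 = $112,172.
Year 1: ⌊$130,272 × 125%/4⌋ = $40,710. Book value $89,562.
Year 2: ⌊$89,562 × 125%/4⌋ = $27,988. Book value $61,574.
Year 3: ⌊$61,574 × 125%/4⌋ = $19,241. Book value $42,333.
Year 4 (final): $42,333 − $18,100 = $24,233. Book value $18,100.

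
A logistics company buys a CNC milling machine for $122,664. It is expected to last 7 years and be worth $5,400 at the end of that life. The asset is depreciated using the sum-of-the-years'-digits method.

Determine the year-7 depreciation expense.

$4,188

Depreciable base = $122,664 − $5,400 = $117,264.
Sum of the years' digits = 7+6+5+4+3+2+1 = 28.
Year 1: $117,264 × 7/28 = $29,316. Book value $93,348.
Year 2: $117,264 × 6/28 = $25,128. Book value $68,220.
Year 3: $117,264 × 5/28 = $20,940. Book value $47,280.
Year 4: $117,264 × 4/28 = $16,752. Book value $30,528.
Year 5: $117,264 × 3/28 = $12,564. Book value $17,964.
Year 6: $117,264 × 2/28 = $8,376. Book value $9,588.
Year 7: $117,264 × 1/28 = $4,188. Book value $5,400.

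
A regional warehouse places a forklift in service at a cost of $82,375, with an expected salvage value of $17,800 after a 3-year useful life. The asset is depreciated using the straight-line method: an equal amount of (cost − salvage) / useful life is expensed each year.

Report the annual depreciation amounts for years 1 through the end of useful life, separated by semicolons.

$21,525; $21,525; $21,525

Depreciable base = $82,375 − $17,800 = $64,575.
Annual expense = $64,575 / 3 = $21,525.
End of year 1: book value $60,850.
End of year 2: book value $39,325.
End of year 3: book value $17,800.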